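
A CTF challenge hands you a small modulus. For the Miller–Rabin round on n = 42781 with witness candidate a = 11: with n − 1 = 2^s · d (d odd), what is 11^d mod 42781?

30742

n − 1 = 42780 = 2^2 · 10695, so s = 2 and d = 10695.
11^10695 mod 42781 = 30742.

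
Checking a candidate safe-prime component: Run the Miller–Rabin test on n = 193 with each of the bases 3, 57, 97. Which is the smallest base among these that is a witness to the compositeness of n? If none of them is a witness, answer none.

n − 1 = 192 = 2^6 · 3, so s = 6 and d = 3.
Base 3: x_0 = 3^3 mod 193 = 27. x_0 is neither 1 nor 192, so continue squaring. x_1 = 27^2 mod 193 = 150. x_2 = 150^2 mod 193 = 112. x_3 = 112^2 mod 193 = 192. x_3 ≡ −1, so 3 is not a witness.
Base 57: x_0 = 57^3 mod 193 = 106. x_0 is neither 1 nor 192, so continue squaring. x_1 = 106^2 mod 193 = 42. x_2 = 42^2 mod 193 = 27. x_3 = 27^2 mod 193 = 150. x_4 = 150^2 mod 193 = 112. x_5 = 112^2 mod 193 = 192. x_5 ≡ −1, so 57 is not a witness.
Base 97: x_0 = 97^3 mod 193 = 169. x_0 is neither 1 nor 192, so continue squaring. x_1 = 169^2 mod 193 = 190. x_2 = 190^2 mod 193 = 9. x_3 = 9^2 mod 193 = 81. x_4 = 81^2 mod 193 = 192. x_4 ≡ −1, so 97 is not a witness.
No listed base is a witness for 193.

none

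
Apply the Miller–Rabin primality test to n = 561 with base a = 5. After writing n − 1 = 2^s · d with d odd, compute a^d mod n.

n − 1 = 560 = 2^4 · 35, so s = 4 and d = 35.
5^35 mod 561 = 23.

23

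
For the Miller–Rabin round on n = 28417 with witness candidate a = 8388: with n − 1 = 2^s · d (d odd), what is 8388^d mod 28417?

24748

n − 1 = 28416 = 2^8 · 111, so s = 8 and d = 111.
8388^111 mod 28417 = 24748.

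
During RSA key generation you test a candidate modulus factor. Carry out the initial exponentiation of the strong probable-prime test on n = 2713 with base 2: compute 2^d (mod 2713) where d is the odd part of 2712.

1826

n − 1 = 2712 = 2^3 · 339, so s = 3 and d = 339.
2^339 mod 2713 = 1826.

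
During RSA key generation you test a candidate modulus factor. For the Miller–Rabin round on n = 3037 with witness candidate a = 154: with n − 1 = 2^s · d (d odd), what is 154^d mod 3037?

n − 1 = 3036 = 2^2 · 759, so s = 2 and d = 759.
154^759 mod 3037 = 3036.

3036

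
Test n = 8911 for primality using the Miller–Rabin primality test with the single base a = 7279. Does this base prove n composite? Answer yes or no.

n − 1 = 8910 = 2^1 · 4455, so s = 1 and d = 4455.
By repeated squaring, 7279^4455 ≡ 8910 (mod 8911).
x_0 = 7279^4455 mod 8911 = 8910.
x_0 = 8910 ≡ −1, so 7279 is not a witness.

no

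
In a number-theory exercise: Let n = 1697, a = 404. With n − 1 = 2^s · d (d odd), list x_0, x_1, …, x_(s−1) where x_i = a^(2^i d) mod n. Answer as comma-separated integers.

1696, 1, 1, 1, 1

n − 1 = 1696 = 2^5 · 53, so s = 5 and d = 53.
x_0 = 404^53 mod 1697 = 1696.
x_1 = 1696^2 mod 1697 = 1.
x_2 = 1^2 mod 1697 = 1.
x_3 = 1^2 mod 1697 = 1.
x_4 = 1^2 mod 1697 = 1.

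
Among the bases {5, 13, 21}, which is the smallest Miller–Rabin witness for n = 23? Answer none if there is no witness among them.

none

n − 1 = 22 = 2^1 · 11, so s = 1 and d = 11.
Base 5: x_0 = 5^11 mod 23 = 22. x_0 = 22 ≡ −1, so 5 is not a witness.
Base 13: x_0 = 13^11 mod 23 = 1. x_0 = 1, so 13 is not a witness.
Base 21: x_0 = 21^11 mod 23 = 22. x_0 = 22 ≡ −1, so 21 is not a witness.
No listed base is a witness for 23.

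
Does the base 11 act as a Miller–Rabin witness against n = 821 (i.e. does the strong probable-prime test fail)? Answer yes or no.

no

n − 1 = 820 = 2^2 · 205, so s = 2 and d = 205.
By repeated squaring, 11^205 ≡ 295 (mod 821).
x_0 = 11^205 mod 821 = 295.
x_0 is neither 1 nor 820, so continue squaring.
x_1 = 295^2 mod 821 = 820.
x_1 ≡ −1, so 11 is not a witness.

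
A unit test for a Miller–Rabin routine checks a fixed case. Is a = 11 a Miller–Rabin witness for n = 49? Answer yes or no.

n − 1 = 48 = 2^4 · 3, so s = 4 and d = 3.
x_0 = 11^3 mod 49 = 8.
x_0 is neither 1 nor 48, so continue squaring.
x_1 = 8^2 mod 49 = 15.
x_2 = 15^2 mod 49 = 29.
x_3 = 29^2 mod 49 = 8.
Reached i = s−1 = 3 without hitting −1: 11 is a Miller–Rabin witness and 49 is composite.

yes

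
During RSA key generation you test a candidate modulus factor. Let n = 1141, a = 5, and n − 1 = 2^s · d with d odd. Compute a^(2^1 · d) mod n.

1016

n − 1 = 1140 = 2^2 · 285, so s = 2 and d = 285.
x_0 = 5^285 mod 1141 = 762.
x_1 = 762^2 mod 1141 = 1016.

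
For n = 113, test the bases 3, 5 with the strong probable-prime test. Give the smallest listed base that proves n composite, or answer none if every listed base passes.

n − 1 = 112 = 2^4 · 7, so s = 4 and d = 7.
Base 3: x_0 = 3^7 mod 113 = 40. x_0 is neither 1 nor 112, so continue squaring. x_1 = 40^2 mod 113 = 18. x_2 = 18^2 mod 113 = 98. x_3 = 98^2 mod 113 = 112. x_3 ≡ −1, so 3 is not a witness.
Base 5: x_0 = 5^7 mod 113 = 42. x_0 is neither 1 nor 112, so continue squaring. x_1 = 42^2 mod 113 = 69. x_2 = 69^2 mod 113 = 15. x_3 = 15^2 mod 113 = 112. x_3 ≡ −1, so 5 is not a witness.
No listed base is a witness for 113.

none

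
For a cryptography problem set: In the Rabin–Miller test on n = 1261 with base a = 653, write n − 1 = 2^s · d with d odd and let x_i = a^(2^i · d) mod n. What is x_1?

n − 1 = 1260 = 2^2 · 315, so s = 2 and d = 315.
x_0 = 653^315 mod 1261 = 612.
x_1 = 612^2 mod 1261 = 27.

27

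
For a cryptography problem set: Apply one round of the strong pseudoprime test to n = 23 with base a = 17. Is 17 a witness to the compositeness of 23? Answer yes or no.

no

n − 1 = 22 = 2^1 · 11, so s = 1 and d = 11.
x_0 = 17^11 mod 23 = 22.
x_0 = 22 ≡ −1, so 17 is not a witness.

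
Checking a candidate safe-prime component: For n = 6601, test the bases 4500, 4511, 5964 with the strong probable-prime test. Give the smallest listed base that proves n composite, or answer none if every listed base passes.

n − 1 = 6600 = 2^3 · 825, so s = 3 and d = 825.
Base 4500: x_0 = 4500^825 mod 6601 = 6600. x_0 = 6600 ≡ −1, so 4500 is not a witness.
Base 4511: x_0 = 4511^825 mod 6601 = 944. x_0 is neither 1 nor 6600, so continue squaring. x_1 = 944^2 mod 6601 = 1. x_1 = 1 but x_0 ≠ ±1, a nontrivial square root of 1 — 4511 is a witness and 6601 is composite.
Base 5964: x_0 = 5964^825 mod 6601 = 2023. x_0 is neither 1 nor 6600, so continue squaring. x_1 = 2023^2 mod 6601 = 6510. x_2 = 6510^2 mod 6601 = 1680. Reached i = s−1 = 2 without hitting −1: 5964 is a Miller–Rabin witness and 6601 is composite.
The smallest witness among the given bases is 4511.

4511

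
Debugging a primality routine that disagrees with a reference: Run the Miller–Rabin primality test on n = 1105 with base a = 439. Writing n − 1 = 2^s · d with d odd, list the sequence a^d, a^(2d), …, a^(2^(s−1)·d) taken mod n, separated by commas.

n − 1 = 1104 = 2^4 · 69, so s = 4 and d = 69.
x_0 = 439^69 mod 1105 = 454.
x_1 = 454^2 mod 1105 = 586.
x_2 = 586^2 mod 1105 = 846.
x_3 = 846^2 mod 1105 = 781.

454, 586, 846, 781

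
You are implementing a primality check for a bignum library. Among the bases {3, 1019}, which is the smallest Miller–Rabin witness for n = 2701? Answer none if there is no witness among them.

n − 1 = 2700 = 2^2 · 675, so s = 2 and d = 675.
Base 3: x_0 = 3^675 mod 2701 = 2071. x_0 is neither 1 nor 2700, so continue squaring. x_1 = 2071^2 mod 2701 = 2554. Reached i = s−1 = 1 without hitting −1: 3 is a Miller–Rabin witness and 2701 is composite.
Base 1019: x_0 = 1019^675 mod 2701 = 265. x_0 is neither 1 nor 2700, so continue squaring. x_1 = 265^2 mod 2701 = 2700. x_1 ≡ −1, so 1019 is not a witness.
The smallest witness among the given bases is 3.

3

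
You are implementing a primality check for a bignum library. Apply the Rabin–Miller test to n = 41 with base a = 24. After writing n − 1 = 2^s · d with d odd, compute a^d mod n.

n − 1 = 40 = 2^3 · 5, so s = 3 and d = 5.
24^5 mod 41 = 14.

14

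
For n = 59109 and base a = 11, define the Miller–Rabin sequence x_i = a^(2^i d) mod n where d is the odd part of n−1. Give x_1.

n − 1 = 59108 = 2^2 · 14777, so s = 2 and d = 14777.
Repeated squaring mod 59109: 11^1 ≡ 11, 11^2 ≡ 121, 11^4 ≡ 14641, 11^8 ≡ 29647, 11^16 ≡ 52888, 11^32 ≡ 43555, 11^64 ≡ 52888, 11^128 ≡ 43555, 11^256 ≡ 52888, 11^512 ≡ 43555, 11^1024 ≡ 52888, 11^2048 ≡ 43555, 11^4096 ≡ 52888, 11^8192 ≡ 43555.
14777 = 8192 + 4096 + 2048 + 256 + 128 + 32 + 16 + 8 + 1, so 11^14777 ≡ 43555·52888·43555·52888·43555·43555·52888·29647·11 ≡ 15017 (mod 59109).
x_0 = 15017.
x_1 = 15017^2 mod 59109 = 9454.

9454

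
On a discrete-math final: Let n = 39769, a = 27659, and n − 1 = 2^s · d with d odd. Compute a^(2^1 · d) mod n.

n − 1 = 39768 = 2^3 · 4971, so s = 3 and d = 4971.
Repeated squaring mod 39769: 27659^1 ≡ 27659, 27659^2 ≡ 23797, 27659^4 ≡ 26418, 27659^8 ≡ 4543, 27659^16 ≡ 38507, 27659^32 ≡ 1884, 27659^64 ≡ 10015, 27659^128 ≡ 2807, 27659^256 ≡ 4987, 27659^512 ≡ 14544, 27659^1024 ≡ 36394, 27659^2048 ≡ 16691, 27659^4096 ≡ 7636.
4971 = 4096 + 512 + 256 + 64 + 32 + 8 + 2 + 1, so 27659^4971 ≡ 7636·14544·4987·10015·1884·4543·23797·27659 ≡ 39768 (mod 39769).
x_0 = 39768.
x_1 = 39768^2 mod 39769 = 1.

1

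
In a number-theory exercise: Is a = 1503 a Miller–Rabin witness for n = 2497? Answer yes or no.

yes

n − 1 = 2496 = 2^6 · 39, so s = 6 and d = 39.
x_0 = 1503^39 mod 2497 = 888.
x_0 is neither 1 nor 2496, so continue squaring.
x_1 = 888^2 mod 2497 = 1989.
x_2 = 1989^2 mod 2497 = 873.
x_3 = 873^2 mod 2497 = 544.
x_4 = 544^2 mod 2497 = 1290.
x_5 = 1290^2 mod 2497 = 1098.
Reached i = s−1 = 5 without hitting −1: 1503 is a Miller–Rabin witness and 2497 is composite.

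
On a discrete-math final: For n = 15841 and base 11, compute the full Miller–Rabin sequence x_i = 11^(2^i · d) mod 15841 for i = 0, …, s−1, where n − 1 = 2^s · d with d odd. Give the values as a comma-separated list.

n − 1 = 15840 = 2^5 · 495, so s = 5 and d = 495.
x_0 = 11^495 mod 15841 = 8989.
x_1 = 8989^2 mod 15841 = 13021.
x_2 = 13021^2 mod 15841 = 218.
x_3 = 218^2 mod 15841 = 1.
x_4 = 1^2 mod 15841 = 1.

8989, 13021, 218, 1, 1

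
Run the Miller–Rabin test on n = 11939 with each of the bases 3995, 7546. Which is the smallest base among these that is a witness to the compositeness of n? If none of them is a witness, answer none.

none

n − 1 = 11938 = 2^1 · 5969, so s = 1 and d = 5969.
Base 3995: x_0 = 3995^5969 mod 11939 = 1. x_0 = 1, so 3995 is not a witness.
Base 7546: x_0 = 7546^5969 mod 11939 = 11938. x_0 = 11938 ≡ −1, so 7546 is not a witness.
No listed base is a witness for 11939.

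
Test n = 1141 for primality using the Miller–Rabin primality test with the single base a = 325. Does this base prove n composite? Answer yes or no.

n − 1 = 1140 = 2^2 · 285, so s = 2 and d = 285.
By repeated squaring, 325^285 ≡ 1140 (mod 1141).
x_0 = 325^285 mod 1141 = 1140.
x_0 = 1140 ≡ −1, so 325 is not a witness.

no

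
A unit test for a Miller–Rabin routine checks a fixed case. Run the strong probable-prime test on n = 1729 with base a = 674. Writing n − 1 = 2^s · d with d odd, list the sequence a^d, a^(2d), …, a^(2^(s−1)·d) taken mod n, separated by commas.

1331, 1065, 1, 1, 1, 1

n − 1 = 1728 = 2^6 · 27, so s = 6 and d = 27.
x_0 = 674^27 mod 1729 = 1331.
x_1 = 1331^2 mod 1729 = 1065.
x_2 = 1065^2 mod 1729 = 1.
x_3 = 1^2 mod 1729 = 1.
x_4 = 1^2 mod 1729 = 1.
x_5 = 1^2 mod 1729 = 1.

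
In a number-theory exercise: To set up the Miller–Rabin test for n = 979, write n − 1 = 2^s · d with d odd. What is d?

489

Halving: 978 → 489; 489 is odd.
So 978 = 2^1 · 489.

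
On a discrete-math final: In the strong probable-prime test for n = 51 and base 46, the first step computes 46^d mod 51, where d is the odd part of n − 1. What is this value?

n − 1 = 50 = 2^1 · 25, so s = 1 and d = 25.
Repeated squaring mod 51: 46^1 ≡ 46, 46^2 ≡ 25, 46^4 ≡ 13, 46^8 ≡ 16, 46^16 ≡ 1.
25 = 16 + 8 + 1, so 46^25 ≡ 1·16·46 ≡ 22 (mod 51).

22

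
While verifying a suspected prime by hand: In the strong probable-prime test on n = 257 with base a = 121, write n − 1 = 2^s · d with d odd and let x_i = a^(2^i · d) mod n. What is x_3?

241

n − 1 = 256 = 2^8 · 1, so s = 8 and d = 1.
x_0 = 121^1 mod 257 = 121.
x_1 = 121^2 mod 257 = 249.
x_2 = 249^2 mod 257 = 64.
x_3 = 64^2 mod 257 = 241.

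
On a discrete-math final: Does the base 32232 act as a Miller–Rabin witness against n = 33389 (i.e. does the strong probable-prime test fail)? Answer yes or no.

yes

n − 1 = 33388 = 2^2 · 8347, so s = 2 and d = 8347.
x_0 = 32232^8347 mod 33389 = 3475.
x_0 is neither 1 nor 33388, so continue squaring.
x_1 = 3475^2 mod 33389 = 22196.
Reached i = s−1 = 1 without hitting −1: 32232 is a Miller–Rabin witness and 33389 is composite.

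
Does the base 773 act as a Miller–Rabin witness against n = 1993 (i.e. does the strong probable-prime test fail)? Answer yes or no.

n − 1 = 1992 = 2^3 · 249, so s = 3 and d = 249.
Repeated squaring mod 1993: 773^1 ≡ 773, 773^2 ≡ 1622, 773^4 ≡ 124, 773^8 ≡ 1425, 773^16 ≡ 1751, 773^32 ≡ 767, 773^64 ≡ 354, 773^128 ≡ 1750.
249 = 128 + 64 + 32 + 16 + 8 + 1, so 773^249 ≡ 1750·354·767·1751·1425·773 ≡ 1033 (mod 1993).
x_0 = 773^249 mod 1993 = 1033.
x_0 is neither 1 nor 1992, so continue squaring.
x_1 = 1033^2 mod 1993 = 834.
x_2 = 834^2 mod 1993 = 1992.
x_2 ≡ −1, so 773 is not a witness.

no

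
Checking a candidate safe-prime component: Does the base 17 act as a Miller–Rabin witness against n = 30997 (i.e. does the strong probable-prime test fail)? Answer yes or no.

n − 1 = 30996 = 2^2 · 7749, so s = 2 and d = 7749.
x_0 = 17^7749 mod 30997 = 28600.
x_0 is neither 1 nor 30996, so continue squaring.
x_1 = 28600^2 mod 30997 = 11164.
Reached i = s−1 = 1 without hitting −1: 17 is a Miller–Rabin witness and 30997 is composite.

yes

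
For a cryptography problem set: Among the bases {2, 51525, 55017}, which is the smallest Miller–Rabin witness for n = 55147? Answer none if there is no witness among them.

none

n − 1 = 55146 = 2^1 · 27573, so s = 1 and d = 27573.
Base 2: x_0 = 2^27573 mod 55147 = 55146. x_0 = 55146 ≡ −1, so 2 is not a witness.
Base 51525: x_0 = 51525^27573 mod 55147 = 1. x_0 = 1, so 51525 is not a witness.
Base 55017: x_0 = 55017^27573 mod 55147 = 55146. x_0 = 55146 ≡ −1, so 55017 is not a witness.
No listed base is a witness for 55147.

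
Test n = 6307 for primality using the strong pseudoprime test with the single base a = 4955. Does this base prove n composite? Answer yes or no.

n − 1 = 6306 = 2^1 · 3153, so s = 1 and d = 3153.
By repeated squaring, 4955^3153 ≡ 4122 (mod 6307).
x_0 = 4955^3153 mod 6307 = 4122.
x_0 ∉ {1, 6306} and s = 1, so 4955 is a Miller–Rabin witness and 6307 is composite.

yes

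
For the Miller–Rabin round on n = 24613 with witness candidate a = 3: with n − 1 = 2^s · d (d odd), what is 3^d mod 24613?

18902

n − 1 = 24612 = 2^2 · 6153, so s = 2 and d = 6153.
By repeated squaring, 3^6153 ≡ 18902 (mod 24613).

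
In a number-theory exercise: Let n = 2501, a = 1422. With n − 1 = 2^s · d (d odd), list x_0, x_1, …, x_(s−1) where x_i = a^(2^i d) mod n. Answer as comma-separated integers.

2088, 501

n − 1 = 2500 = 2^2 · 625, so s = 2 and d = 625.
x_0 = 1422^625 mod 2501 = 2088.
x_1 = 2088^2 mod 2501 = 501.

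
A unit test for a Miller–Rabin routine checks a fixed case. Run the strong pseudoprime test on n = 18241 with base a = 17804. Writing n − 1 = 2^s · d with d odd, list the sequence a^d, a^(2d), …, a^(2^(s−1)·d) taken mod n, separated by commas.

n − 1 = 18240 = 2^6 · 285, so s = 6 and d = 285.
x_0 = 17804^285 mod 18241 = 15048.
x_1 = 15048^2 mod 18241 = 16771.
x_2 = 16771^2 mod 18241 = 8462.
x_3 = 8462^2 mod 18241 = 9519.
x_4 = 9519^2 mod 18241 = 8314.
x_5 = 8314^2 mod 18241 = 7447.

15048, 16771, 8462, 9519, 8314, 7447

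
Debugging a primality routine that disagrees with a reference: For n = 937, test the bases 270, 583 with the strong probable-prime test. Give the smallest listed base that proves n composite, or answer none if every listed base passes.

n − 1 = 936 = 2^3 · 117, so s = 3 and d = 117.
Base 270: x_0 = 270^117 mod 937 = 870. x_0 is neither 1 nor 936, so continue squaring. x_1 = 870^2 mod 937 = 741. x_2 = 741^2 mod 937 = 936. x_2 ≡ −1, so 270 is not a witness.
Base 583: x_0 = 583^117 mod 937 = 923. x_0 is neither 1 nor 936, so continue squaring. x_1 = 923^2 mod 937 = 196. x_2 = 196^2 mod 937 = 936. x_2 ≡ −1, so 583 is not a witness.
No listed base is a witness for 937.

none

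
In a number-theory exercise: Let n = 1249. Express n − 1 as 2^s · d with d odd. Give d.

39

Halving: 1248 → 624 → 312 → 156 → 78 → 39; 39 is odd.
So 1248 = 2^5 · 39.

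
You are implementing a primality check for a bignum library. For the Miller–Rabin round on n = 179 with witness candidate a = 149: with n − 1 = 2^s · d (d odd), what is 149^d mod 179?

n − 1 = 178 = 2^1 · 89, so s = 1 and d = 89.
149^89 mod 179 = 1.

1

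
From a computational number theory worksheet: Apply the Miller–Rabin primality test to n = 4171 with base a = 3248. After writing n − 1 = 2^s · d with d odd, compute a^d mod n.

n − 1 = 4170 = 2^1 · 2085, so s = 1 and d = 2085.
3248^2085 mod 4171 = 3057.

3057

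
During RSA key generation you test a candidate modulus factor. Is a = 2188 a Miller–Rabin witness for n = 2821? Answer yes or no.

yes

n − 1 = 2820 = 2^2 · 705, so s = 2 and d = 705.
By repeated squaring, 2188^705 ≡ 1520 (mod 2821).
x_0 = 2188^705 mod 2821 = 1520.
x_0 is neither 1 nor 2820, so continue squaring.
x_1 = 1520^2 mod 2821 = 1.
x_1 = 1 but x_0 ≠ ±1, a nontrivial square root of 1 — 2188 is a witness and 2821 is composite.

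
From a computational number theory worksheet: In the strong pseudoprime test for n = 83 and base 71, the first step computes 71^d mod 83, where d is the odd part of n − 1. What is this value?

n − 1 = 82 = 2^1 · 41, so s = 1 and d = 41.
By repeated squaring, 71^41 ≡ 82 (mod 83).

82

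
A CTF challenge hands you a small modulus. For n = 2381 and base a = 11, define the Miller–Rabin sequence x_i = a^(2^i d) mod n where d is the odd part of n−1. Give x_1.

1

n − 1 = 2380 = 2^2 · 595, so s = 2 and d = 595.
x_0 = 11^595 mod 2381 = 2380.
x_1 = 2380^2 mod 2381 = 1.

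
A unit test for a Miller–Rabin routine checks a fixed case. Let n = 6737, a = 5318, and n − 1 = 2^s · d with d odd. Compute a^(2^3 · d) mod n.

n − 1 = 6736 = 2^4 · 421, so s = 4 and d = 421.
x_0 = 5318^421 mod 6737 = 5862.
x_1 = 5862^2 mod 6737 = 4344.
x_2 = 4344^2 mod 6737 = 6736.
x_3 = 6736^2 mod 6737 = 1.

1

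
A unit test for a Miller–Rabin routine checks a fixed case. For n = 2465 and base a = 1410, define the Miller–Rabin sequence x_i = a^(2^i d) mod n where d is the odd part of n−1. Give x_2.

n − 1 = 2464 = 2^5 · 77, so s = 5 and d = 77.
x_0 = 1410^77 mod 2465 = 1665.
x_1 = 1665^2 mod 2465 = 1565.
x_2 = 1565^2 mod 2465 = 1480.

1480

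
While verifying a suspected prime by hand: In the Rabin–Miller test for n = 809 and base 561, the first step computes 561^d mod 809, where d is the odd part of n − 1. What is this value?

44

n − 1 = 808 = 2^3 · 101, so s = 3 and d = 101.
By repeated squaring, 561^101 ≡ 44 (mod 809).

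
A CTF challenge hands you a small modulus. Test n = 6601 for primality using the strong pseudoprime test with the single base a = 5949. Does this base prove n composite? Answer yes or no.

no

n − 1 = 6600 = 2^3 · 825, so s = 3 and d = 825.
Repeated squaring mod 6601: 5949^1 ≡ 5949, 5949^2 ≡ 2640, 5949^4 ≡ 5545, 5949^8 ≡ 6168, 5949^16 ≡ 2661, 5949^32 ≡ 4649, 5949^64 ≡ 1527, 5949^128 ≡ 1576, 5949^256 ≡ 1800, 5949^512 ≡ 5510.
825 = 512 + 256 + 32 + 16 + 8 + 1, so 5949^825 ≡ 5510·1800·4649·2661·6168·5949 ≡ 6600 (mod 6601).
x_0 = 5949^825 mod 6601 = 6600.
x_0 = 6600 ≡ −1, so 5949 is not a witness.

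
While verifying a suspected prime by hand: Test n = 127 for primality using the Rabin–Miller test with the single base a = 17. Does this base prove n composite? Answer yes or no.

no

n − 1 = 126 = 2^1 · 63, so s = 1 and d = 63.
x_0 = 17^63 mod 127 = 1.
x_0 = 1, so 17 is not a witness.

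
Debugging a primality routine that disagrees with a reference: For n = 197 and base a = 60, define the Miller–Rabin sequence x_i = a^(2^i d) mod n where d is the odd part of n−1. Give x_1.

1

n − 1 = 196 = 2^2 · 49, so s = 2 and d = 49.
Repeated squaring mod 197: 60^1 ≡ 60, 60^2 ≡ 54, 60^4 ≡ 158, 60^8 ≡ 142, 60^16 ≡ 70, 60^32 ≡ 172.
49 = 32 + 16 + 1, so 60^49 ≡ 172·70·60 ≡ 1 (mod 197).
x_0 = 1.
x_1 = 1^2 mod 197 = 1.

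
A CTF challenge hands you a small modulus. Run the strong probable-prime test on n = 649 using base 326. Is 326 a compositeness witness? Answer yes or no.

yes

n − 1 = 648 = 2^3 · 81, so s = 3 and d = 81.
Repeated squaring mod 649: 326^1 ≡ 326, 326^2 ≡ 489, 326^4 ≡ 289, 326^8 ≡ 449, 326^16 ≡ 411, 326^32 ≡ 181, 326^64 ≡ 311.
81 = 64 + 16 + 1, so 326^81 ≡ 311·411·326 ≡ 601 (mod 649).
x_0 = 326^81 mod 649 = 601.
x_0 is neither 1 nor 648, so continue squaring.
x_1 = 601^2 mod 649 = 357.
x_2 = 357^2 mod 649 = 245.
Reached i = s−1 = 2 without hitting −1: 326 is a Miller–Rabin witness and 649 is composite.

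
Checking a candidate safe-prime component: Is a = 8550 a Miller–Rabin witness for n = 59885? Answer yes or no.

n − 1 = 59884 = 2^2 · 14971, so s = 2 and d = 14971.
Repeated squaring mod 59885: 8550^1 ≡ 8550, 8550^2 ≡ 42800, 8550^4 ≡ 17735, 8550^8 ≡ 14205, 8550^16 ≡ 29460, 8550^32 ≡ 38180, 8550^64 ≡ 51615, 8550^128 ≡ 4230, 8550^256 ≡ 47170, 8550^512 ≡ 41610, 8550^1024 ≡ 56865, 8550^2048 ≡ 17880, 8550^4096 ≡ 28270, 8550^8192 ≡ 27575.
14971 = 8192 + 4096 + 2048 + 512 + 64 + 32 + 16 + 8 + 2 + 1, so 8550^14971 ≡ 27575·28270·17880·41610·51615·38180·29460·14205·42800·8550 ≡ 52265 (mod 59885).
x_0 = 8550^14971 mod 59885 = 52265.
x_0 is neither 1 nor 59884, so continue squaring.
x_1 = 52265^2 mod 59885 = 35835.
Reached i = s−1 = 1 without hitting −1: 8550 is a Miller–Rabin witness and 59885 is composite.

yes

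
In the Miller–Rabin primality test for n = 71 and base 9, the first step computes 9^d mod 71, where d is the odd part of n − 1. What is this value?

1

n − 1 = 70 = 2^1 · 35, so s = 1 and d = 35.
9^35 mod 71 = 1.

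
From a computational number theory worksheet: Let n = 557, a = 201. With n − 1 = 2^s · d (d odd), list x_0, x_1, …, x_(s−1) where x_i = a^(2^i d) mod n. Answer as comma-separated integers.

439, 556

n − 1 = 556 = 2^2 · 139, so s = 2 and d = 139.
x_0 = 201^139 mod 557 = 439.
x_1 = 439^2 mod 557 = 556.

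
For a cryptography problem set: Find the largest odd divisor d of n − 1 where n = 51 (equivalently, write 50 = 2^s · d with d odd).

25

Halving: 50 → 25; 25 is odd.
So 50 = 2^1 · 25.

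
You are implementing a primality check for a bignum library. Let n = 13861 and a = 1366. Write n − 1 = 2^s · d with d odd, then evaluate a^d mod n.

9971

n − 1 = 13860 = 2^2 · 3465, so s = 2 and d = 3465.
Repeated squaring mod 13861: 1366^1 ≡ 1366, 1366^2 ≡ 8582, 1366^4 ≡ 7231, 1366^8 ≡ 3669, 1366^16 ≡ 2530, 1366^32 ≡ 10979, 1366^64 ≡ 3185, 1366^128 ≡ 11834, 1366^256 ≡ 5873, 1366^512 ≡ 5961, 1366^1024 ≡ 7778, 1366^2048 ≡ 7880.
3465 = 2048 + 1024 + 256 + 128 + 8 + 1, so 1366^3465 ≡ 7880·7778·5873·11834·3669·1366 ≡ 9971 (mod 13861).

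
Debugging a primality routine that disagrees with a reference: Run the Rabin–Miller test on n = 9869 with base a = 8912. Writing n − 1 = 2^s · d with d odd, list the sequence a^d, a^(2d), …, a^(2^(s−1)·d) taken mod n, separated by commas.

n − 1 = 9868 = 2^2 · 2467, so s = 2 and d = 2467.
x_0 = 8912^2467 mod 9869 = 1805.
x_1 = 1805^2 mod 9869 = 1255.

1805, 1255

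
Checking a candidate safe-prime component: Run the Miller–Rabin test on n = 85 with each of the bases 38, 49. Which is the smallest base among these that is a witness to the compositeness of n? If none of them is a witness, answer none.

n − 1 = 84 = 2^2 · 21, so s = 2 and d = 21.
Base 38: x_0 = 38^21 mod 85 = 38. x_0 is neither 1 nor 84, so continue squaring. x_1 = 38^2 mod 85 = 84. x_1 ≡ −1, so 38 is not a witness.
Base 49: x_0 = 49^21 mod 85 = 19. x_0 is neither 1 nor 84, so continue squaring. x_1 = 19^2 mod 85 = 21. Reached i = s−1 = 1 without hitting −1: 49 is a Miller–Rabin witness and 85 is composite.
The smallest witness among the given bases is 49.

49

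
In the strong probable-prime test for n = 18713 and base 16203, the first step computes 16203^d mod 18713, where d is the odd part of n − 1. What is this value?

1

n − 1 = 18712 = 2^3 · 2339, so s = 3 and d = 2339.
16203^2339 mod 18713 = 1.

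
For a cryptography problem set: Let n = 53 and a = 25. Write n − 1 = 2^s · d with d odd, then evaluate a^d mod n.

52

n − 1 = 52 = 2^2 · 13, so s = 2 and d = 13.
25^13 mod 53 = 52.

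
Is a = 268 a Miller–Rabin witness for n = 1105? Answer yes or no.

n − 1 = 1104 = 2^4 · 69, so s = 4 and d = 69.
x_0 = 268^69 mod 1105 = 268.
x_0 is neither 1 nor 1104, so continue squaring.
x_1 = 268^2 mod 1105 = 1104.
x_1 ≡ −1, so 268 is not a witness.

no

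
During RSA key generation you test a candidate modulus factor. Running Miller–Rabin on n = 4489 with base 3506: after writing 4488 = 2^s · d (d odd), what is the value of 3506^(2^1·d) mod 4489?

n − 1 = 4488 = 2^3 · 561, so s = 3 and d = 561.
Repeated squaring mod 4489: 3506^1 ≡ 3506, 3506^2 ≡ 1154, 3506^4 ≡ 2972, 3506^8 ≡ 2921, 3506^16 ≡ 3141, 3506^32 ≡ 3548, 3506^64 ≡ 1148, 3506^128 ≡ 2627, 3506^256 ≡ 1536, 3506^512 ≡ 2571.
561 = 512 + 32 + 16 + 1, so 3506^561 ≡ 2571·3548·3141·3506 ≡ 68 (mod 4489).
x_0 = 68.
x_1 = 68^2 mod 4489 = 135.

135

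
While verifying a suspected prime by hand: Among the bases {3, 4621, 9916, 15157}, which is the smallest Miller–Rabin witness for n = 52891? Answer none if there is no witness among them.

3

n − 1 = 52890 = 2^1 · 26445, so s = 1 and d = 26445.
Base 3: x_0 = 3^26445 mod 52891 = 3659. x_0 ∉ {1, 52890} and s = 1, so 3 is a Miller–Rabin witness and 52891 is composite.
Base 4621: x_0 = 4621^26445 mod 52891 = 44753. x_0 ∉ {1, 52890} and s = 1, so 4621 is a Miller–Rabin witness and 52891 is composite.
Base 9916: x_0 = 9916^26445 mod 52891 = 44205. x_0 ∉ {1, 52890} and s = 1, so 9916 is a Miller–Rabin witness and 52891 is composite.
Base 15157: x_0 = 15157^26445 mod 52891 = 5580. x_0 ∉ {1, 52890} and s = 1, so 15157 is a Miller–Rabin witness and 52891 is composite.
The smallest witness among the given bases is 3.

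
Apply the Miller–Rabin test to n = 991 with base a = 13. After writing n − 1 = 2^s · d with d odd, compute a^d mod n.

n − 1 = 990 = 2^1 · 495, so s = 1 and d = 495.
13^495 mod 991 = 1.

1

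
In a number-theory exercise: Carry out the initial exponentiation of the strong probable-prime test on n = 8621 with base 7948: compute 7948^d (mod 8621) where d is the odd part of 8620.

5850

n − 1 = 8620 = 2^2 · 2155, so s = 2 and d = 2155.
7948^2155 mod 8621 = 5850.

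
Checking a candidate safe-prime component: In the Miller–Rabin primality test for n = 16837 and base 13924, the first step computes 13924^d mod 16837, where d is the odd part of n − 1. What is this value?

7191

n − 1 = 16836 = 2^2 · 4209, so s = 2 and d = 4209.
Repeated squaring mod 16837: 13924^1 ≡ 13924, 13924^2 ≡ 16558, 13924^4 ≡ 10493, 13924^8 ≡ 5906, 13924^16 ≡ 11409, 13924^32 ≡ 15271, 13924^64 ≡ 10991, 13924^128 ≡ 13443, 13924^256 ≡ 2728, 13924^512 ≡ 30, 13924^1024 ≡ 900, 13924^2048 ≡ 1824, 13924^4096 ≡ 10087.
4209 = 4096 + 64 + 32 + 16 + 1, so 13924^4209 ≡ 10087·10991·15271·11409·13924 ≡ 7191 (mod 16837).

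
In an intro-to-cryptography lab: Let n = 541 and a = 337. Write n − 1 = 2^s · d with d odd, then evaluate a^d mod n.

489

n − 1 = 540 = 2^2 · 135, so s = 2 and d = 135.
337^135 mod 541 = 489.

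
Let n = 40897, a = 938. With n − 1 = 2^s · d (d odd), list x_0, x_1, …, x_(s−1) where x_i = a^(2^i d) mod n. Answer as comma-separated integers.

n − 1 = 40896 = 2^6 · 639, so s = 6 and d = 639.
x_0 = 938^639 mod 40897 = 21414.
x_1 = 21414^2 mod 40897 = 22232.
x_2 = 22232^2 mod 40897 = 21579.
x_3 = 21579^2 mod 40897 = 40896.
x_4 = 40896^2 mod 40897 = 1.
x_5 = 1^2 mod 40897 = 1.

21414, 22232, 21579, 40896, 1, 1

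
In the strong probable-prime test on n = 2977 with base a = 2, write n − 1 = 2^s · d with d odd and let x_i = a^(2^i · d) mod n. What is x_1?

n − 1 = 2976 = 2^5 · 93, so s = 5 and d = 93.
Repeated squaring mod 2977: 2^1 ≡ 2, 2^2 ≡ 4, 2^4 ≡ 16, 2^8 ≡ 256, 2^16 ≡ 42, 2^32 ≡ 1764, 2^64 ≡ 731.
93 = 64 + 16 + 8 + 4 + 1, so 2^93 ≡ 731·42·256·16·2 ≡ 1916 (mod 2977).
x_0 = 1916.
x_1 = 1916^2 mod 2977 = 415.

415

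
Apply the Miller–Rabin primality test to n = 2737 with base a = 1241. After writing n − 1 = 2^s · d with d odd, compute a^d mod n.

1632

n − 1 = 2736 = 2^4 · 171, so s = 4 and d = 171.
Repeated squaring mod 2737: 1241^1 ≡ 1241, 1241^2 ≡ 1887, 1241^4 ≡ 2669, 1241^8 ≡ 1887, 1241^16 ≡ 2669, 1241^32 ≡ 1887, 1241^64 ≡ 2669, 1241^128 ≡ 1887.
171 = 128 + 32 + 8 + 2 + 1, so 1241^171 ≡ 1887·1887·1887·1887·1241 ≡ 1632 (mod 2737).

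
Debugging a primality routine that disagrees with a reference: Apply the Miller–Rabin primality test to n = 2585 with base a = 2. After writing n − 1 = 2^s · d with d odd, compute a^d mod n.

n − 1 = 2584 = 2^3 · 323, so s = 3 and d = 323.
Repeated squaring mod 2585: 2^1 ≡ 2, 2^2 ≡ 4, 2^4 ≡ 16, 2^8 ≡ 256, 2^16 ≡ 911, 2^32 ≡ 136, 2^64 ≡ 401, 2^128 ≡ 531, 2^256 ≡ 196.
323 = 256 + 64 + 2 + 1, so 2^323 ≡ 196·401·4·2 ≡ 613 (mod 2585).

613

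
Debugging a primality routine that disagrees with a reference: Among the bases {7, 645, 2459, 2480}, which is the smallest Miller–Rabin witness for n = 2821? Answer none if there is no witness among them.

n − 1 = 2820 = 2^2 · 705, so s = 2 and d = 705.
Base 7: x_0 = 7^705 mod 2821 = 931. x_0 is neither 1 nor 2820, so continue squaring. x_1 = 931^2 mod 2821 = 714. Reached i = s−1 = 1 without hitting −1: 7 is a Miller–Rabin witness and 2821 is composite.
Base 645: x_0 = 645^705 mod 2821 = 1737. x_0 is neither 1 nor 2820, so continue squaring. x_1 = 1737^2 mod 2821 = 1520. Reached i = s−1 = 1 without hitting −1: 645 is a Miller–Rabin witness and 2821 is composite.
Base 2459: x_0 = 2459^705 mod 2821 = 2605. x_0 is neither 1 nor 2820, so continue squaring. x_1 = 2605^2 mod 2821 = 1520. Reached i = s−1 = 1 without hitting −1: 2459 is a Miller–Rabin witness and 2821 is composite.
Base 2480: x_0 = 2480^705 mod 2821 = 155. x_0 is neither 1 nor 2820, so continue squaring. x_1 = 155^2 mod 2821 = 1457. Reached i = s−1 = 1 without hitting −1: 2480 is a Miller–Rabin witness and 2821 is composite.
The smallest witness among the given bases is 7.

7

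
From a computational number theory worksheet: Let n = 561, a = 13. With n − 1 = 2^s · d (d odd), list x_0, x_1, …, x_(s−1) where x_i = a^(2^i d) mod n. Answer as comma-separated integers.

208, 67, 1, 1

n − 1 = 560 = 2^4 · 35, so s = 4 and d = 35.
x_0 = 13^35 mod 561 = 208.
x_1 = 208^2 mod 561 = 67.
x_2 = 67^2 mod 561 = 1.
x_3 = 1^2 mod 561 = 1.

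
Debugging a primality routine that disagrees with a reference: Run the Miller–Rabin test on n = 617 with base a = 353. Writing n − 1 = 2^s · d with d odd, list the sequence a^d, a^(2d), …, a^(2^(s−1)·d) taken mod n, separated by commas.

n − 1 = 616 = 2^3 · 77, so s = 3 and d = 77.
x_0 = 353^77 mod 617 = 182.
x_1 = 182^2 mod 617 = 423.
x_2 = 423^2 mod 617 = 616.

182, 423, 616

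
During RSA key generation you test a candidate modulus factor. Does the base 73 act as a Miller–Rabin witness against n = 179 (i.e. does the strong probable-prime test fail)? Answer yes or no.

no

n − 1 = 178 = 2^1 · 89, so s = 1 and d = 89.
By repeated squaring, 73^89 ≡ 178 (mod 179).
x_0 = 73^89 mod 179 = 178.
x_0 = 178 ≡ −1, so 73 is not a witness.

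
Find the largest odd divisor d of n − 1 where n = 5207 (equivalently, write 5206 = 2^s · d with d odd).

Halving: 5206 → 2603; 2603 is odd.
So 5206 = 2^1 · 2603.

2603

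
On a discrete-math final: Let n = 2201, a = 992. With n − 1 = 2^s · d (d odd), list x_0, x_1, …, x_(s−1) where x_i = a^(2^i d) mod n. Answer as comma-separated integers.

1116, 1891, 1457

n − 1 = 2200 = 2^3 · 275, so s = 3 and d = 275.
x_0 = 992^275 mod 2201 = 1116.
x_1 = 1116^2 mod 2201 = 1891.
x_2 = 1891^2 mod 2201 = 1457.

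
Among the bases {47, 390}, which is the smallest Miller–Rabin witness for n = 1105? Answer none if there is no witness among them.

n − 1 = 1104 = 2^4 · 69, so s = 4 and d = 69.
Base 47: x_0 = 47^69 mod 1105 = 47. x_0 is neither 1 nor 1104, so continue squaring. x_1 = 47^2 mod 1105 = 1104. x_1 ≡ −1, so 47 is not a witness.
Base 390: x_0 = 390^69 mod 1105 = 390. x_0 is neither 1 nor 1104, so continue squaring. x_1 = 390^2 mod 1105 = 715. x_2 = 715^2 mod 1105 = 715. x_3 = 715^2 mod 1105 = 715. Reached i = s−1 = 3 without hitting −1: 390 is a Miller–Rabin witness and 1105 is composite.
The smallest witness among the given bases is 390.

390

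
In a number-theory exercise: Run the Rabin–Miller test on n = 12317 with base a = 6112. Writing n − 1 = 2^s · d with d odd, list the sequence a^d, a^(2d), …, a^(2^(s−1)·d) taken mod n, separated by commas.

n − 1 = 12316 = 2^2 · 3079, so s = 2 and d = 3079.
x_0 = 6112^3079 mod 12317 = 6859.
x_1 = 6859^2 mod 12317 = 7258.

6859, 7258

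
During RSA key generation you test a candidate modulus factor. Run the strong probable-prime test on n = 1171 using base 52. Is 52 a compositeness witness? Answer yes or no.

n − 1 = 1170 = 2^1 · 585, so s = 1 and d = 585.
Repeated squaring mod 1171: 52^1 ≡ 52, 52^2 ≡ 362, 52^4 ≡ 1063, 52^8 ≡ 1125, 52^16 ≡ 945, 52^32 ≡ 723, 52^64 ≡ 463, 52^128 ≡ 76, 52^256 ≡ 1092, 52^512 ≡ 386.
585 = 512 + 64 + 8 + 1, so 52^585 ≡ 386·463·1125·52 ≡ 1 (mod 1171).
x_0 = 52^585 mod 1171 = 1.
x_0 = 1, so 52 is not a witness.

no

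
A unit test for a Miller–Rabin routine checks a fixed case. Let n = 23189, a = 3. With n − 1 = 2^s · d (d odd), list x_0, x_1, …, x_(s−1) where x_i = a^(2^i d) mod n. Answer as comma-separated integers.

n − 1 = 23188 = 2^2 · 5797, so s = 2 and d = 5797.
x_0 = 3^5797 mod 23189 = 5062.
x_1 = 5062^2 mod 23189 = 23188.

5062, 23188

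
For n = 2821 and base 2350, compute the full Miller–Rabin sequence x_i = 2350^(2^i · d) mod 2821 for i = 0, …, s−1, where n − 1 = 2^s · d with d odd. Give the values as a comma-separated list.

2729, 1

n − 1 = 2820 = 2^2 · 705, so s = 2 and d = 705.
x_0 = 2350^705 mod 2821 = 2729.
x_1 = 2729^2 mod 2821 = 1.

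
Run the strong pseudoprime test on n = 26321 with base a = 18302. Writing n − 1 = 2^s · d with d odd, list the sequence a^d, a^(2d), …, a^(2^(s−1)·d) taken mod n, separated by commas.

12828, 25013, 26320, 1

n − 1 = 26320 = 2^4 · 1645, so s = 4 and d = 1645.
x_0 = 18302^1645 mod 26321 = 12828.
x_1 = 12828^2 mod 26321 = 25013.
x_2 = 25013^2 mod 26321 = 26320.
x_3 = 26320^2 mod 26321 = 1.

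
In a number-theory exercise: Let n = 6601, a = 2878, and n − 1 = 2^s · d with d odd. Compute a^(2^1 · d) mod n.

n − 1 = 6600 = 2^3 · 825, so s = 3 and d = 825.
x_0 = 2878^825 mod 6601 = 1772.
x_1 = 1772^2 mod 6601 = 4509.

4509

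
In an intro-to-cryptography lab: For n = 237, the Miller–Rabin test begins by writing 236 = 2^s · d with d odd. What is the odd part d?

Halving: 236 → 118 → 59; 59 is odd.
So 236 = 2^2 · 59.

59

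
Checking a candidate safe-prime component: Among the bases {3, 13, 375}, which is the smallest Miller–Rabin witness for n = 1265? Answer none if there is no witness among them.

3

n − 1 = 1264 = 2^4 · 79, so s = 4 and d = 79.
Base 3: x_0 = 3^79 mod 1265 = 147. x_0 is neither 1 nor 1264, so continue squaring. x_1 = 147^2 mod 1265 = 104. x_2 = 104^2 mod 1265 = 696. x_3 = 696^2 mod 1265 = 1186. Reached i = s−1 = 3 without hitting −1: 3 is a Miller–Rabin witness and 1265 is composite.
Base 13: x_0 = 13^79 mod 1265 = 1227. x_0 is neither 1 nor 1264, so continue squaring. x_1 = 1227^2 mod 1265 = 179. x_2 = 179^2 mod 1265 = 416. x_3 = 416^2 mod 1265 = 1016. Reached i = s−1 = 3 without hitting −1: 13 is a Miller–Rabin witness and 1265 is composite.
Base 375: x_0 = 375^79 mod 1265 = 595. x_0 is neither 1 nor 1264, so continue squaring. x_1 = 595^2 mod 1265 = 1090. x_2 = 1090^2 mod 1265 = 265. x_3 = 265^2 mod 1265 = 650. Reached i = s−1 = 3 without hitting −1: 375 is a Miller–Rabin witness and 1265 is composite.
The smallest witness among the given bases is 3.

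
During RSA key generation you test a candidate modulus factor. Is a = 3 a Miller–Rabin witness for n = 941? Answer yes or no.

no

n − 1 = 940 = 2^2 · 235, so s = 2 and d = 235.
x_0 = 3^235 mod 941 = 97.
x_0 is neither 1 nor 940, so continue squaring.
x_1 = 97^2 mod 941 = 940.
x_1 ≡ −1, so 3 is not a witness.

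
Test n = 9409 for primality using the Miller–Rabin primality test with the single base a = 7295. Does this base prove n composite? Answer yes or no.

n − 1 = 9408 = 2^6 · 147, so s = 6 and d = 147.
Repeated squaring mod 9409: 7295^1 ≡ 7295, 7295^2 ≡ 9130, 7295^4 ≡ 2569, 7295^8 ≡ 4052, 7295^16 ≡ 9408, 7295^32 ≡ 1, 7295^64 ≡ 1, 7295^128 ≡ 1.
147 = 128 + 16 + 2 + 1, so 7295^147 ≡ 1·9408·9130·7295 ≡ 2961 (mod 9409).
x_0 = 7295^147 mod 9409 = 2961.
x_0 is neither 1 nor 9408, so continue squaring.
x_1 = 2961^2 mod 9409 = 7742.
x_2 = 7742^2 mod 9409 = 3234.
x_3 = 3234^2 mod 9409 = 5357.
x_4 = 5357^2 mod 9409 = 9408.
x_4 ≡ −1, so 7295 is not a witness.

no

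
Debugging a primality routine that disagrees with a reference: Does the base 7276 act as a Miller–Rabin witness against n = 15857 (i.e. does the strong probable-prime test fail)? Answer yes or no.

n − 1 = 15856 = 2^4 · 991, so s = 4 and d = 991.
Repeated squaring mod 15857: 7276^1 ≡ 7276, 7276^2 ≡ 9510, 7276^4 ≡ 7629, 7276^8 ≡ 6451, 7276^16 ≡ 6633, 7276^32 ≡ 9371, 7276^64 ≡ 15432, 7276^128 ≡ 6198, 7276^256 ≡ 9550, 7276^512 ≡ 8893.
991 = 512 + 256 + 128 + 64 + 16 + 8 + 4 + 2 + 1, so 7276^991 ≡ 8893·9550·6198·15432·6633·6451·7629·9510·7276 ≡ 6901 (mod 15857).
x_0 = 7276^991 mod 15857 = 6901.
x_0 is neither 1 nor 15856, so continue squaring.
x_1 = 6901^2 mod 15857 = 5230.
x_2 = 5230^2 mod 15857 = 15432.
x_3 = 15432^2 mod 15857 = 6198.
Reached i = s−1 = 3 without hitting −1: 7276 is a Miller–Rabin witness and 15857 is composite.

yes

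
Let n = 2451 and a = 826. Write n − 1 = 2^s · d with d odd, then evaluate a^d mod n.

n − 1 = 2450 = 2^1 · 1225, so s = 1 and d = 1225.
826^1225 mod 2451 = 1111.

1111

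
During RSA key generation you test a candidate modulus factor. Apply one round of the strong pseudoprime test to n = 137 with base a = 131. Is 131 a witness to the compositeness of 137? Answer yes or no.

no

n − 1 = 136 = 2^3 · 17, so s = 3 and d = 17.
x_0 = 131^17 mod 137 = 41.
x_0 is neither 1 nor 136, so continue squaring.
x_1 = 41^2 mod 137 = 37.
x_2 = 37^2 mod 137 = 136.
x_2 ≡ −1, so 131 is not a witness.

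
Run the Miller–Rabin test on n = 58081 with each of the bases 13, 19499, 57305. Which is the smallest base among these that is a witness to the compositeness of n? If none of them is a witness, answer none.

n − 1 = 58080 = 2^5 · 1815, so s = 5 and d = 1815.
Base 13: x_0 = 13^1815 mod 58081 = 7154. x_0 is neither 1 nor 58080, so continue squaring. x_1 = 7154^2 mod 58081 = 10355. x_2 = 10355^2 mod 58081 = 8499. x_3 = 8499^2 mod 58081 = 38318. x_4 = 38318^2 mod 58081 = 39525. Reached i = s−1 = 4 without hitting −1: 13 is a Miller–Rabin witness and 58081 is composite.
Base 19499: x_0 = 19499^1815 mod 58081 = 25711. x_0 is neither 1 nor 58080, so continue squaring. x_1 = 25711^2 mod 58081 = 35660. x_2 = 35660^2 mod 58081 = 10186. x_3 = 10186^2 mod 58081 = 21930. x_4 = 21930^2 mod 58081 = 14220. Reached i = s−1 = 4 without hitting −1: 19499 is a Miller–Rabin witness and 58081 is composite.
Base 57305: x_0 = 57305^1815 mod 58081 = 233. x_0 is neither 1 nor 58080, so continue squaring. x_1 = 233^2 mod 58081 = 54289. x_2 = 54289^2 mod 58081 = 33257. x_3 = 33257^2 mod 58081 = 49647. x_4 = 49647^2 mod 58081 = 41212. Reached i = s−1 = 4 without hitting −1: 57305 is a Miller–Rabin witness and 58081 is composite.
The smallest witness among the given bases is 13.

13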